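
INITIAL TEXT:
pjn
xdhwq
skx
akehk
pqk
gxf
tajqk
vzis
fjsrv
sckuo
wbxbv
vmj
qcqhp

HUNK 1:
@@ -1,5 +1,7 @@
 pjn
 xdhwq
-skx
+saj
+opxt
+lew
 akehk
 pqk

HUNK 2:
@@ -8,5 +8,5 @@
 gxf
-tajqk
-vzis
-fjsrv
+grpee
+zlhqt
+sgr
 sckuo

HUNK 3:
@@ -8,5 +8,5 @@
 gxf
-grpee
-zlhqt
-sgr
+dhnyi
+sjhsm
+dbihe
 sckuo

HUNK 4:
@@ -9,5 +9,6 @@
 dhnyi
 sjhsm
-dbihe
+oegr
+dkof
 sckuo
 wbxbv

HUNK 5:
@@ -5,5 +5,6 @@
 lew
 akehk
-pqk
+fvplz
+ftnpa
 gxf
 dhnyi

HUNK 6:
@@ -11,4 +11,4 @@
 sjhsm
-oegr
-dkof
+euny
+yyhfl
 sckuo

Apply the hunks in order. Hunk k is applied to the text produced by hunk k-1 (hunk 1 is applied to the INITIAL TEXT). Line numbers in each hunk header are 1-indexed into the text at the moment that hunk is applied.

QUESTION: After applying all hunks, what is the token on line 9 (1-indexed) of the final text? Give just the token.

Answer: gxf

Derivation:
Hunk 1: at line 1 remove [skx] add [saj,opxt,lew] -> 15 lines: pjn xdhwq saj opxt lew akehk pqk gxf tajqk vzis fjsrv sckuo wbxbv vmj qcqhp
Hunk 2: at line 8 remove [tajqk,vzis,fjsrv] add [grpee,zlhqt,sgr] -> 15 lines: pjn xdhwq saj opxt lew akehk pqk gxf grpee zlhqt sgr sckuo wbxbv vmj qcqhp
Hunk 3: at line 8 remove [grpee,zlhqt,sgr] add [dhnyi,sjhsm,dbihe] -> 15 lines: pjn xdhwq saj opxt lew akehk pqk gxf dhnyi sjhsm dbihe sckuo wbxbv vmj qcqhp
Hunk 4: at line 9 remove [dbihe] add [oegr,dkof] -> 16 lines: pjn xdhwq saj opxt lew akehk pqk gxf dhnyi sjhsm oegr dkof sckuo wbxbv vmj qcqhp
Hunk 5: at line 5 remove [pqk] add [fvplz,ftnpa] -> 17 lines: pjn xdhwq saj opxt lew akehk fvplz ftnpa gxf dhnyi sjhsm oegr dkof sckuo wbxbv vmj qcqhp
Hunk 6: at line 11 remove [oegr,dkof] add [euny,yyhfl] -> 17 lines: pjn xdhwq saj opxt lew akehk fvplz ftnpa gxf dhnyi sjhsm euny yyhfl sckuo wbxbv vmj qcqhp
Final line 9: gxf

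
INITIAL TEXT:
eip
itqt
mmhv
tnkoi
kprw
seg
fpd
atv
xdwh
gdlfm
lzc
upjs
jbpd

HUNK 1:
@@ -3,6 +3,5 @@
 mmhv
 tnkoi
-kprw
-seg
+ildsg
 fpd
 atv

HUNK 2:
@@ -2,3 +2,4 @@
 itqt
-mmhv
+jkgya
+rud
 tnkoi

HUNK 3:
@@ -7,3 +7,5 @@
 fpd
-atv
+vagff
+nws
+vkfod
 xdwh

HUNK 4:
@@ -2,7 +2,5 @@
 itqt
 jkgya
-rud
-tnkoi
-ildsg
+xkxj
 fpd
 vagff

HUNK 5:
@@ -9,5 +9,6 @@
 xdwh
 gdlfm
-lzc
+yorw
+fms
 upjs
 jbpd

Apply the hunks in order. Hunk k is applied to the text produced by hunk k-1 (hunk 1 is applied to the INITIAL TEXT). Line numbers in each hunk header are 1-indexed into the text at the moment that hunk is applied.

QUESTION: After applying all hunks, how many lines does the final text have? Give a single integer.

Answer: 14

Derivation:
Hunk 1: at line 3 remove [kprw,seg] add [ildsg] -> 12 lines: eip itqt mmhv tnkoi ildsg fpd atv xdwh gdlfm lzc upjs jbpd
Hunk 2: at line 2 remove [mmhv] add [jkgya,rud] -> 13 lines: eip itqt jkgya rud tnkoi ildsg fpd atv xdwh gdlfm lzc upjs jbpd
Hunk 3: at line 7 remove [atv] add [vagff,nws,vkfod] -> 15 lines: eip itqt jkgya rud tnkoi ildsg fpd vagff nws vkfod xdwh gdlfm lzc upjs jbpd
Hunk 4: at line 2 remove [rud,tnkoi,ildsg] add [xkxj] -> 13 lines: eip itqt jkgya xkxj fpd vagff nws vkfod xdwh gdlfm lzc upjs jbpd
Hunk 5: at line 9 remove [lzc] add [yorw,fms] -> 14 lines: eip itqt jkgya xkxj fpd vagff nws vkfod xdwh gdlfm yorw fms upjs jbpd
Final line count: 14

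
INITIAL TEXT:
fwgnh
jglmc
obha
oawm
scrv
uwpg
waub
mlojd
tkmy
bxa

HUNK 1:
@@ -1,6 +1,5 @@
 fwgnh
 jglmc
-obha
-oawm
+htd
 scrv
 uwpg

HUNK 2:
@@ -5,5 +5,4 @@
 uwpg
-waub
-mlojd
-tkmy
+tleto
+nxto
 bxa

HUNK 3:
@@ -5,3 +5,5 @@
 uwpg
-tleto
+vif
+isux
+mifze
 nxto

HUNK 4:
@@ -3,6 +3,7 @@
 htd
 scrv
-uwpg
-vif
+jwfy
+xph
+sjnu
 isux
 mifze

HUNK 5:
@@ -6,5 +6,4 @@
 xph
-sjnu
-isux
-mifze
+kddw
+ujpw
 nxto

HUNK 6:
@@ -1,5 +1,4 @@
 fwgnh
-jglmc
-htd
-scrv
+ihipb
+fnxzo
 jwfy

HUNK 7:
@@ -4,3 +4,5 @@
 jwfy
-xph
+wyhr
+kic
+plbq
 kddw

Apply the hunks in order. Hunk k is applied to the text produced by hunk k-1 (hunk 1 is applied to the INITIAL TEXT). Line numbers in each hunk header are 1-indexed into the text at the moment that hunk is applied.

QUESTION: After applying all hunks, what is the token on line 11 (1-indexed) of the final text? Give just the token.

Answer: bxa

Derivation:
Hunk 1: at line 1 remove [obha,oawm] add [htd] -> 9 lines: fwgnh jglmc htd scrv uwpg waub mlojd tkmy bxa
Hunk 2: at line 5 remove [waub,mlojd,tkmy] add [tleto,nxto] -> 8 lines: fwgnh jglmc htd scrv uwpg tleto nxto bxa
Hunk 3: at line 5 remove [tleto] add [vif,isux,mifze] -> 10 lines: fwgnh jglmc htd scrv uwpg vif isux mifze nxto bxa
Hunk 4: at line 3 remove [uwpg,vif] add [jwfy,xph,sjnu] -> 11 lines: fwgnh jglmc htd scrv jwfy xph sjnu isux mifze nxto bxa
Hunk 5: at line 6 remove [sjnu,isux,mifze] add [kddw,ujpw] -> 10 lines: fwgnh jglmc htd scrv jwfy xph kddw ujpw nxto bxa
Hunk 6: at line 1 remove [jglmc,htd,scrv] add [ihipb,fnxzo] -> 9 lines: fwgnh ihipb fnxzo jwfy xph kddw ujpw nxto bxa
Hunk 7: at line 4 remove [xph] add [wyhr,kic,plbq] -> 11 lines: fwgnh ihipb fnxzo jwfy wyhr kic plbq kddw ujpw nxto bxa
Final line 11: bxa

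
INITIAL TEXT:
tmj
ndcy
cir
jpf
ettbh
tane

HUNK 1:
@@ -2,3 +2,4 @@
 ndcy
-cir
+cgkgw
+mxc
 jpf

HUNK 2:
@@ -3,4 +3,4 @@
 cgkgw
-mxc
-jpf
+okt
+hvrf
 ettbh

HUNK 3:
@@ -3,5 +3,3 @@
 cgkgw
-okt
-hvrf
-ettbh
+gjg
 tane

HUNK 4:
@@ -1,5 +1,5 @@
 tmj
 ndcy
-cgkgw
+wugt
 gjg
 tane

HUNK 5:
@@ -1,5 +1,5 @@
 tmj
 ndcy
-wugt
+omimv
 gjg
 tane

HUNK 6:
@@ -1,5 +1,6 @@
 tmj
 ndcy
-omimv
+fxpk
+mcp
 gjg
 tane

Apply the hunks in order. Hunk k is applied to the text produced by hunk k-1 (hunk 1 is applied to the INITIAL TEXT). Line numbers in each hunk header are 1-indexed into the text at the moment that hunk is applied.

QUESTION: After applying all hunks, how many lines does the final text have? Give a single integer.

Answer: 6

Derivation:
Hunk 1: at line 2 remove [cir] add [cgkgw,mxc] -> 7 lines: tmj ndcy cgkgw mxc jpf ettbh tane
Hunk 2: at line 3 remove [mxc,jpf] add [okt,hvrf] -> 7 lines: tmj ndcy cgkgw okt hvrf ettbh tane
Hunk 3: at line 3 remove [okt,hvrf,ettbh] add [gjg] -> 5 lines: tmj ndcy cgkgw gjg tane
Hunk 4: at line 1 remove [cgkgw] add [wugt] -> 5 lines: tmj ndcy wugt gjg tane
Hunk 5: at line 1 remove [wugt] add [omimv] -> 5 lines: tmj ndcy omimv gjg tane
Hunk 6: at line 1 remove [omimv] add [fxpk,mcp] -> 6 lines: tmj ndcy fxpk mcp gjg tane
Final line count: 6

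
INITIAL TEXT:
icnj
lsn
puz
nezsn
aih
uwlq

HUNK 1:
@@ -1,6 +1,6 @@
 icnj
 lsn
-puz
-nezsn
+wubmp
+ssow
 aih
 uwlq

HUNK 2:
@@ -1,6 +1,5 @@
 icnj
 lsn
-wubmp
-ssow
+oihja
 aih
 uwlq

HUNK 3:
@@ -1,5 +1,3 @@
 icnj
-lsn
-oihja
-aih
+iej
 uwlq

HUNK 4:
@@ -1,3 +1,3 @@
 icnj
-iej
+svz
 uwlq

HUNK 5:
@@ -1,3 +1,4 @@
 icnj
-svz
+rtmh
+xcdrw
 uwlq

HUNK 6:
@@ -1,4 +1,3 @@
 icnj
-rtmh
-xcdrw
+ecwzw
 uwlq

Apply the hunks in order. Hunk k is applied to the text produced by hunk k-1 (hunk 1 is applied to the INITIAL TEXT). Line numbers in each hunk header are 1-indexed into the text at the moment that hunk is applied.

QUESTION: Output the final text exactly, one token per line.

Answer: icnj
ecwzw
uwlq

Derivation:
Hunk 1: at line 1 remove [puz,nezsn] add [wubmp,ssow] -> 6 lines: icnj lsn wubmp ssow aih uwlq
Hunk 2: at line 1 remove [wubmp,ssow] add [oihja] -> 5 lines: icnj lsn oihja aih uwlq
Hunk 3: at line 1 remove [lsn,oihja,aih] add [iej] -> 3 lines: icnj iej uwlq
Hunk 4: at line 1 remove [iej] add [svz] -> 3 lines: icnj svz uwlq
Hunk 5: at line 1 remove [svz] add [rtmh,xcdrw] -> 4 lines: icnj rtmh xcdrw uwlq
Hunk 6: at line 1 remove [rtmh,xcdrw] add [ecwzw] -> 3 lines: icnj ecwzw uwlq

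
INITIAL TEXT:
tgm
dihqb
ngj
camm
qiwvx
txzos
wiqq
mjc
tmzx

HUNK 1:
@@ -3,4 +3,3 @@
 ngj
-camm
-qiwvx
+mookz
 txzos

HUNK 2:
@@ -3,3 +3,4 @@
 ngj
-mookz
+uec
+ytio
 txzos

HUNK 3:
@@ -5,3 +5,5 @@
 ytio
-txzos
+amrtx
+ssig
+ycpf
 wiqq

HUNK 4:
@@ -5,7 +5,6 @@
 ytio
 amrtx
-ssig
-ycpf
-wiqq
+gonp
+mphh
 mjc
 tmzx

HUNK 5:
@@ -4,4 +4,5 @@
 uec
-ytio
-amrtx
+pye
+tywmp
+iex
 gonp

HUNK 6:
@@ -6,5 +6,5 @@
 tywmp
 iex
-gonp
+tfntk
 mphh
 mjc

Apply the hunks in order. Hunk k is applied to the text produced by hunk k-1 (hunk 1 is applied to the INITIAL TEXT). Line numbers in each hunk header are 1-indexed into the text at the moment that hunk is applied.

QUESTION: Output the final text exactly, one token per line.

Hunk 1: at line 3 remove [camm,qiwvx] add [mookz] -> 8 lines: tgm dihqb ngj mookz txzos wiqq mjc tmzx
Hunk 2: at line 3 remove [mookz] add [uec,ytio] -> 9 lines: tgm dihqb ngj uec ytio txzos wiqq mjc tmzx
Hunk 3: at line 5 remove [txzos] add [amrtx,ssig,ycpf] -> 11 lines: tgm dihqb ngj uec ytio amrtx ssig ycpf wiqq mjc tmzx
Hunk 4: at line 5 remove [ssig,ycpf,wiqq] add [gonp,mphh] -> 10 lines: tgm dihqb ngj uec ytio amrtx gonp mphh mjc tmzx
Hunk 5: at line 4 remove [ytio,amrtx] add [pye,tywmp,iex] -> 11 lines: tgm dihqb ngj uec pye tywmp iex gonp mphh mjc tmzx
Hunk 6: at line 6 remove [gonp] add [tfntk] -> 11 lines: tgm dihqb ngj uec pye tywmp iex tfntk mphh mjc tmzx

Answer: tgm
dihqb
ngj
uec
pye
tywmp
iex
tfntk
mphh
mjc
tmzx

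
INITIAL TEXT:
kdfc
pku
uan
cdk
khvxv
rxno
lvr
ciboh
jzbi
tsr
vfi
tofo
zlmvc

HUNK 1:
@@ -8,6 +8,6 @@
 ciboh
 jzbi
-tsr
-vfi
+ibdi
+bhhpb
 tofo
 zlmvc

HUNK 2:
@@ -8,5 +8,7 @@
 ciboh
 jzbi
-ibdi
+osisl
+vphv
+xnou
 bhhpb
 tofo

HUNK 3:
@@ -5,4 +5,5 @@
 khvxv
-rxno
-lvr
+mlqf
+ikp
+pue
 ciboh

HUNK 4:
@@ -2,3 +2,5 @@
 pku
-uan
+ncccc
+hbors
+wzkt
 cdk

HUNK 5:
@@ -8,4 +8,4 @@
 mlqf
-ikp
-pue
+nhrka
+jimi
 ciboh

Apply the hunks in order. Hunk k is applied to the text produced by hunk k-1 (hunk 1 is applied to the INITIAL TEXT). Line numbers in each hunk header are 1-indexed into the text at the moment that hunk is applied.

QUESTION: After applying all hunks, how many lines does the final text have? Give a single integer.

Hunk 1: at line 8 remove [tsr,vfi] add [ibdi,bhhpb] -> 13 lines: kdfc pku uan cdk khvxv rxno lvr ciboh jzbi ibdi bhhpb tofo zlmvc
Hunk 2: at line 8 remove [ibdi] add [osisl,vphv,xnou] -> 15 lines: kdfc pku uan cdk khvxv rxno lvr ciboh jzbi osisl vphv xnou bhhpb tofo zlmvc
Hunk 3: at line 5 remove [rxno,lvr] add [mlqf,ikp,pue] -> 16 lines: kdfc pku uan cdk khvxv mlqf ikp pue ciboh jzbi osisl vphv xnou bhhpb tofo zlmvc
Hunk 4: at line 2 remove [uan] add [ncccc,hbors,wzkt] -> 18 lines: kdfc pku ncccc hbors wzkt cdk khvxv mlqf ikp pue ciboh jzbi osisl vphv xnou bhhpb tofo zlmvc
Hunk 5: at line 8 remove [ikp,pue] add [nhrka,jimi] -> 18 lines: kdfc pku ncccc hbors wzkt cdk khvxv mlqf nhrka jimi ciboh jzbi osisl vphv xnou bhhpb tofo zlmvc
Final line count: 18

Answer: 18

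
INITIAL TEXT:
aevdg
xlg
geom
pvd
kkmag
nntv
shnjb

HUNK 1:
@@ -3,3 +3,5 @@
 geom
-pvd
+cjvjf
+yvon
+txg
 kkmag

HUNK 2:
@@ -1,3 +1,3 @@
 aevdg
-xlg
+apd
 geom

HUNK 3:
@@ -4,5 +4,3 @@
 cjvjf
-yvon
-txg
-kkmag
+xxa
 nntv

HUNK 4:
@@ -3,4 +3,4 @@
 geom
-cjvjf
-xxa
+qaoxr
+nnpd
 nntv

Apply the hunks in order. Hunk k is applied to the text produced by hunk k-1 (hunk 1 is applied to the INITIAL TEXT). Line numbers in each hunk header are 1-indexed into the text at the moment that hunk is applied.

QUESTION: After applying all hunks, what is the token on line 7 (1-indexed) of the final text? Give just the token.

Hunk 1: at line 3 remove [pvd] add [cjvjf,yvon,txg] -> 9 lines: aevdg xlg geom cjvjf yvon txg kkmag nntv shnjb
Hunk 2: at line 1 remove [xlg] add [apd] -> 9 lines: aevdg apd geom cjvjf yvon txg kkmag nntv shnjb
Hunk 3: at line 4 remove [yvon,txg,kkmag] add [xxa] -> 7 lines: aevdg apd geom cjvjf xxa nntv shnjb
Hunk 4: at line 3 remove [cjvjf,xxa] add [qaoxr,nnpd] -> 7 lines: aevdg apd geom qaoxr nnpd nntv shnjb
Final line 7: shnjb

Answer: shnjb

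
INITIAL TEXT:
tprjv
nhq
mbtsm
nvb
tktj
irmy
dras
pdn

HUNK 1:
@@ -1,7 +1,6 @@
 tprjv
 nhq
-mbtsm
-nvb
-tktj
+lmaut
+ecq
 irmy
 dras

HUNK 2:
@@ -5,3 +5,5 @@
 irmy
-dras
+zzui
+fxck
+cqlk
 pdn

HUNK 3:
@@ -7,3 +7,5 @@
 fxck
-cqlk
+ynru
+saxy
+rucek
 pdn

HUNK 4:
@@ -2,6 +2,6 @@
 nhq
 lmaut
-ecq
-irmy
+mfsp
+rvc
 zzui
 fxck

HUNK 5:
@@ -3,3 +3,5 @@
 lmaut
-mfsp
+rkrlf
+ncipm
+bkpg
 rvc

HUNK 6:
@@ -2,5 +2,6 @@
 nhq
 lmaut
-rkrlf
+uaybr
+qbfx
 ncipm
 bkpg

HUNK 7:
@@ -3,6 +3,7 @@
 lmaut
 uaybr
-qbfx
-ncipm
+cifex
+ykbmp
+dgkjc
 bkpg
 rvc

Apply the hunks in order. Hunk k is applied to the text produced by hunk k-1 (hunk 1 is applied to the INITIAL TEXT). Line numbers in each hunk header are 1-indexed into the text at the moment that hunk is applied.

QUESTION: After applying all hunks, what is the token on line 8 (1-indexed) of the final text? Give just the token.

Answer: bkpg

Derivation:
Hunk 1: at line 1 remove [mbtsm,nvb,tktj] add [lmaut,ecq] -> 7 lines: tprjv nhq lmaut ecq irmy dras pdn
Hunk 2: at line 5 remove [dras] add [zzui,fxck,cqlk] -> 9 lines: tprjv nhq lmaut ecq irmy zzui fxck cqlk pdn
Hunk 3: at line 7 remove [cqlk] add [ynru,saxy,rucek] -> 11 lines: tprjv nhq lmaut ecq irmy zzui fxck ynru saxy rucek pdn
Hunk 4: at line 2 remove [ecq,irmy] add [mfsp,rvc] -> 11 lines: tprjv nhq lmaut mfsp rvc zzui fxck ynru saxy rucek pdn
Hunk 5: at line 3 remove [mfsp] add [rkrlf,ncipm,bkpg] -> 13 lines: tprjv nhq lmaut rkrlf ncipm bkpg rvc zzui fxck ynru saxy rucek pdn
Hunk 6: at line 2 remove [rkrlf] add [uaybr,qbfx] -> 14 lines: tprjv nhq lmaut uaybr qbfx ncipm bkpg rvc zzui fxck ynru saxy rucek pdn
Hunk 7: at line 3 remove [qbfx,ncipm] add [cifex,ykbmp,dgkjc] -> 15 lines: tprjv nhq lmaut uaybr cifex ykbmp dgkjc bkpg rvc zzui fxck ynru saxy rucek pdn
Final line 8: bkpg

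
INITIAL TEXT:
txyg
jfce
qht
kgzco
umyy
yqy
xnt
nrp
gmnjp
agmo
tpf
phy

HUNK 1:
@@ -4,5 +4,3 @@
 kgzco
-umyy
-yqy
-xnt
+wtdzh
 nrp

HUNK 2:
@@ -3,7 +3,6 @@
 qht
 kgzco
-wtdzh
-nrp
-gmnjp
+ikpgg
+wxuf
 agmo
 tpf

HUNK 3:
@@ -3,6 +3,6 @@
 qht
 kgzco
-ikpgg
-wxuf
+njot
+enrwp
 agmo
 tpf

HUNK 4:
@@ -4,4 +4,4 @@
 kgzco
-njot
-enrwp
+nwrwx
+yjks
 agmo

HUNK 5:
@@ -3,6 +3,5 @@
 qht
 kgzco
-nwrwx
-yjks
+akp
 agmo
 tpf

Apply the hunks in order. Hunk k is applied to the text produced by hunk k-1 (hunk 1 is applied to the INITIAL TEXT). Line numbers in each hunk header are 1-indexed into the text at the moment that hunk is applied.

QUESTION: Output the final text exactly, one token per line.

Hunk 1: at line 4 remove [umyy,yqy,xnt] add [wtdzh] -> 10 lines: txyg jfce qht kgzco wtdzh nrp gmnjp agmo tpf phy
Hunk 2: at line 3 remove [wtdzh,nrp,gmnjp] add [ikpgg,wxuf] -> 9 lines: txyg jfce qht kgzco ikpgg wxuf agmo tpf phy
Hunk 3: at line 3 remove [ikpgg,wxuf] add [njot,enrwp] -> 9 lines: txyg jfce qht kgzco njot enrwp agmo tpf phy
Hunk 4: at line 4 remove [njot,enrwp] add [nwrwx,yjks] -> 9 lines: txyg jfce qht kgzco nwrwx yjks agmo tpf phy
Hunk 5: at line 3 remove [nwrwx,yjks] add [akp] -> 8 lines: txyg jfce qht kgzco akp agmo tpf phy

Answer: txyg
jfce
qht
kgzco
akp
agmo
tpf
phy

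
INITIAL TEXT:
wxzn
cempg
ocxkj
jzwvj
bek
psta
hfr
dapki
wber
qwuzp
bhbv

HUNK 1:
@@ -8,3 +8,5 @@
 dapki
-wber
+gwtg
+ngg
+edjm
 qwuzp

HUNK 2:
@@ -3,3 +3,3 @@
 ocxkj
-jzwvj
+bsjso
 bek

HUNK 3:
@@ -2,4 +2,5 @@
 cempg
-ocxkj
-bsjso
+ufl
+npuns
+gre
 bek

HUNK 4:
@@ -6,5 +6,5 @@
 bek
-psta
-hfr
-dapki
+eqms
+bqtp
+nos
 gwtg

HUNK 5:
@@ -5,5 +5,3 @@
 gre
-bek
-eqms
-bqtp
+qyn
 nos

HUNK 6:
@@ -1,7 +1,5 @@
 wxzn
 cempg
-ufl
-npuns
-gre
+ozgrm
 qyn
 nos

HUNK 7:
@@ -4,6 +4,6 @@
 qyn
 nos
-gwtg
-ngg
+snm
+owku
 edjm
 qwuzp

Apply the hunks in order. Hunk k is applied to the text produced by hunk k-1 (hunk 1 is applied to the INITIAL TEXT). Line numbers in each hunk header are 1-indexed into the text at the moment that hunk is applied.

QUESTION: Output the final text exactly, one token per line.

Hunk 1: at line 8 remove [wber] add [gwtg,ngg,edjm] -> 13 lines: wxzn cempg ocxkj jzwvj bek psta hfr dapki gwtg ngg edjm qwuzp bhbv
Hunk 2: at line 3 remove [jzwvj] add [bsjso] -> 13 lines: wxzn cempg ocxkj bsjso bek psta hfr dapki gwtg ngg edjm qwuzp bhbv
Hunk 3: at line 2 remove [ocxkj,bsjso] add [ufl,npuns,gre] -> 14 lines: wxzn cempg ufl npuns gre bek psta hfr dapki gwtg ngg edjm qwuzp bhbv
Hunk 4: at line 6 remove [psta,hfr,dapki] add [eqms,bqtp,nos] -> 14 lines: wxzn cempg ufl npuns gre bek eqms bqtp nos gwtg ngg edjm qwuzp bhbv
Hunk 5: at line 5 remove [bek,eqms,bqtp] add [qyn] -> 12 lines: wxzn cempg ufl npuns gre qyn nos gwtg ngg edjm qwuzp bhbv
Hunk 6: at line 1 remove [ufl,npuns,gre] add [ozgrm] -> 10 lines: wxzn cempg ozgrm qyn nos gwtg ngg edjm qwuzp bhbv
Hunk 7: at line 4 remove [gwtg,ngg] add [snm,owku] -> 10 lines: wxzn cempg ozgrm qyn nos snm owku edjm qwuzp bhbv

Answer: wxzn
cempg
ozgrm
qyn
nos
snm
owku
edjm
qwuzp
bhbv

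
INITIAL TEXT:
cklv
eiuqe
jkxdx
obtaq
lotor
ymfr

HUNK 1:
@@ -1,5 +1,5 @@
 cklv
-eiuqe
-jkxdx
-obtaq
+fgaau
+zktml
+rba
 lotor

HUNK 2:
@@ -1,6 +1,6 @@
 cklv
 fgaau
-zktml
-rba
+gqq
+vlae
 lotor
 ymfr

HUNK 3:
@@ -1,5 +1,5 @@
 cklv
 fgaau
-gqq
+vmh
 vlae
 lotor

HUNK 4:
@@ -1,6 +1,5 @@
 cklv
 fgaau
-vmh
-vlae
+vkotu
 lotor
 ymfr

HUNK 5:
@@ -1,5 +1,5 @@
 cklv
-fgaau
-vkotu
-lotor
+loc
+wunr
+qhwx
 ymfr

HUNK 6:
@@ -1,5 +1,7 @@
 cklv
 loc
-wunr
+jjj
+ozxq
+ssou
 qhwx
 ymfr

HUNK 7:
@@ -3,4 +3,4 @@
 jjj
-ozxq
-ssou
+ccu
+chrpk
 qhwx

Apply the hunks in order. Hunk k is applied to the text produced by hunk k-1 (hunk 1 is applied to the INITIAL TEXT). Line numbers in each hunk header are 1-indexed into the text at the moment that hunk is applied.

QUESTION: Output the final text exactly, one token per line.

Answer: cklv
loc
jjj
ccu
chrpk
qhwx
ymfr

Derivation:
Hunk 1: at line 1 remove [eiuqe,jkxdx,obtaq] add [fgaau,zktml,rba] -> 6 lines: cklv fgaau zktml rba lotor ymfr
Hunk 2: at line 1 remove [zktml,rba] add [gqq,vlae] -> 6 lines: cklv fgaau gqq vlae lotor ymfr
Hunk 3: at line 1 remove [gqq] add [vmh] -> 6 lines: cklv fgaau vmh vlae lotor ymfr
Hunk 4: at line 1 remove [vmh,vlae] add [vkotu] -> 5 lines: cklv fgaau vkotu lotor ymfr
Hunk 5: at line 1 remove [fgaau,vkotu,lotor] add [loc,wunr,qhwx] -> 5 lines: cklv loc wunr qhwx ymfr
Hunk 6: at line 1 remove [wunr] add [jjj,ozxq,ssou] -> 7 lines: cklv loc jjj ozxq ssou qhwx ymfr
Hunk 7: at line 3 remove [ozxq,ssou] add [ccu,chrpk] -> 7 lines: cklv loc jjj ccu chrpk qhwx ymfr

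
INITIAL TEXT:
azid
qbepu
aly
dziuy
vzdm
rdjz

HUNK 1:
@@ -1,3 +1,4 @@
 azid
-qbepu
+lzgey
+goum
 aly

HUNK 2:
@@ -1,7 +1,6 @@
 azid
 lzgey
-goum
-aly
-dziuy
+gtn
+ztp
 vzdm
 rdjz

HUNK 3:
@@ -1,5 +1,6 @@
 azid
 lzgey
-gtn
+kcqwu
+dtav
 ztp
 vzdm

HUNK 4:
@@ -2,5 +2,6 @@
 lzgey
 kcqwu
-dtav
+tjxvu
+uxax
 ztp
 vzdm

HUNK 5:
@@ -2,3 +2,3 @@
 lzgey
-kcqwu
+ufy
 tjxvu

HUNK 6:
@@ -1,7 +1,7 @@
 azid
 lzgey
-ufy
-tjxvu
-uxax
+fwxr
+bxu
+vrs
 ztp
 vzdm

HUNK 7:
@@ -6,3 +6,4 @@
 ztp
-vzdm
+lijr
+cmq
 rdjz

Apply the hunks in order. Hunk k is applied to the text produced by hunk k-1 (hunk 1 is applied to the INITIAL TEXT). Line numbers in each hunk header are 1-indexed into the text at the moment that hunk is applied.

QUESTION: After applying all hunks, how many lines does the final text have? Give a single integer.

Hunk 1: at line 1 remove [qbepu] add [lzgey,goum] -> 7 lines: azid lzgey goum aly dziuy vzdm rdjz
Hunk 2: at line 1 remove [goum,aly,dziuy] add [gtn,ztp] -> 6 lines: azid lzgey gtn ztp vzdm rdjz
Hunk 3: at line 1 remove [gtn] add [kcqwu,dtav] -> 7 lines: azid lzgey kcqwu dtav ztp vzdm rdjz
Hunk 4: at line 2 remove [dtav] add [tjxvu,uxax] -> 8 lines: azid lzgey kcqwu tjxvu uxax ztp vzdm rdjz
Hunk 5: at line 2 remove [kcqwu] add [ufy] -> 8 lines: azid lzgey ufy tjxvu uxax ztp vzdm rdjz
Hunk 6: at line 1 remove [ufy,tjxvu,uxax] add [fwxr,bxu,vrs] -> 8 lines: azid lzgey fwxr bxu vrs ztp vzdm rdjz
Hunk 7: at line 6 remove [vzdm] add [lijr,cmq] -> 9 lines: azid lzgey fwxr bxu vrs ztp lijr cmq rdjz
Final line count: 9

Answer: 9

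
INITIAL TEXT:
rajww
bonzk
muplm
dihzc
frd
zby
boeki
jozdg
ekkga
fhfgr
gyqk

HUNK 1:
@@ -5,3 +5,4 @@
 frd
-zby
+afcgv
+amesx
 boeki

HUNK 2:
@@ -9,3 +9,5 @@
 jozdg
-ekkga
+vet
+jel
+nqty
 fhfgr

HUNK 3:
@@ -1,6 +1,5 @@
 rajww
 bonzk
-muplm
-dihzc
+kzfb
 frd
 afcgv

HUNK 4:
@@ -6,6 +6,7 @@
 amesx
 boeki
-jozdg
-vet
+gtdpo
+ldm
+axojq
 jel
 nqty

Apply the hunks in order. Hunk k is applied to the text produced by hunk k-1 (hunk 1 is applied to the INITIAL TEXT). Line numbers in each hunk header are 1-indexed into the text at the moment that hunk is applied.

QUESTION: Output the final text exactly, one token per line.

Answer: rajww
bonzk
kzfb
frd
afcgv
amesx
boeki
gtdpo
ldm
axojq
jel
nqty
fhfgr
gyqk

Derivation:
Hunk 1: at line 5 remove [zby] add [afcgv,amesx] -> 12 lines: rajww bonzk muplm dihzc frd afcgv amesx boeki jozdg ekkga fhfgr gyqk
Hunk 2: at line 9 remove [ekkga] add [vet,jel,nqty] -> 14 lines: rajww bonzk muplm dihzc frd afcgv amesx boeki jozdg vet jel nqty fhfgr gyqk
Hunk 3: at line 1 remove [muplm,dihzc] add [kzfb] -> 13 lines: rajww bonzk kzfb frd afcgv amesx boeki jozdg vet jel nqty fhfgr gyqk
Hunk 4: at line 6 remove [jozdg,vet] add [gtdpo,ldm,axojq] -> 14 lines: rajww bonzk kzfb frd afcgv amesx boeki gtdpo ldm axojq jel nqty fhfgr gyqk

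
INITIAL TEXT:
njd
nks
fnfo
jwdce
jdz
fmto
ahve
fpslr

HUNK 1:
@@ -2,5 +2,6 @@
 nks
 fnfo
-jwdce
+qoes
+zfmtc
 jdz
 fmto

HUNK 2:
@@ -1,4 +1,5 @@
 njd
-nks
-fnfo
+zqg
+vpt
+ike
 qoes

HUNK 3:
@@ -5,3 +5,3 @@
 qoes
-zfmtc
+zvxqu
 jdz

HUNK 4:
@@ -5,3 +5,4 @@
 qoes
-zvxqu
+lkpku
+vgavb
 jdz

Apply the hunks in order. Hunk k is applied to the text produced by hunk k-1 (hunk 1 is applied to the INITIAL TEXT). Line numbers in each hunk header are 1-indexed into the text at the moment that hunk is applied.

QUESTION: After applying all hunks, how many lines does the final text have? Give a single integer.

Answer: 11

Derivation:
Hunk 1: at line 2 remove [jwdce] add [qoes,zfmtc] -> 9 lines: njd nks fnfo qoes zfmtc jdz fmto ahve fpslr
Hunk 2: at line 1 remove [nks,fnfo] add [zqg,vpt,ike] -> 10 lines: njd zqg vpt ike qoes zfmtc jdz fmto ahve fpslr
Hunk 3: at line 5 remove [zfmtc] add [zvxqu] -> 10 lines: njd zqg vpt ike qoes zvxqu jdz fmto ahve fpslr
Hunk 4: at line 5 remove [zvxqu] add [lkpku,vgavb] -> 11 lines: njd zqg vpt ike qoes lkpku vgavb jdz fmto ahve fpslr
Final line count: 11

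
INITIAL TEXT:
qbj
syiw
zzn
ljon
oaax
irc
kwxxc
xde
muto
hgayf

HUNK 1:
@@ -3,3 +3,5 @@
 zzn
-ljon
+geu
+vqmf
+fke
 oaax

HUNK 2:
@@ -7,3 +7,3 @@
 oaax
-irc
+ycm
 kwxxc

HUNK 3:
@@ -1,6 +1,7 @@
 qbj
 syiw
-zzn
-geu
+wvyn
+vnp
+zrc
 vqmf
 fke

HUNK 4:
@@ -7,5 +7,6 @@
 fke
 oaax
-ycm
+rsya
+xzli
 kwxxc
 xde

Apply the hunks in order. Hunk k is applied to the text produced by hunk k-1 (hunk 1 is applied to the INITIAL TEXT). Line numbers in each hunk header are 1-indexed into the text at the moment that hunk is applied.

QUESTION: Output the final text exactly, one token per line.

Hunk 1: at line 3 remove [ljon] add [geu,vqmf,fke] -> 12 lines: qbj syiw zzn geu vqmf fke oaax irc kwxxc xde muto hgayf
Hunk 2: at line 7 remove [irc] add [ycm] -> 12 lines: qbj syiw zzn geu vqmf fke oaax ycm kwxxc xde muto hgayf
Hunk 3: at line 1 remove [zzn,geu] add [wvyn,vnp,zrc] -> 13 lines: qbj syiw wvyn vnp zrc vqmf fke oaax ycm kwxxc xde muto hgayf
Hunk 4: at line 7 remove [ycm] add [rsya,xzli] -> 14 lines: qbj syiw wvyn vnp zrc vqmf fke oaax rsya xzli kwxxc xde muto hgayf

Answer: qbj
syiw
wvyn
vnp
zrc
vqmf
fke
oaax
rsya
xzli
kwxxc
xde
muto
hgayf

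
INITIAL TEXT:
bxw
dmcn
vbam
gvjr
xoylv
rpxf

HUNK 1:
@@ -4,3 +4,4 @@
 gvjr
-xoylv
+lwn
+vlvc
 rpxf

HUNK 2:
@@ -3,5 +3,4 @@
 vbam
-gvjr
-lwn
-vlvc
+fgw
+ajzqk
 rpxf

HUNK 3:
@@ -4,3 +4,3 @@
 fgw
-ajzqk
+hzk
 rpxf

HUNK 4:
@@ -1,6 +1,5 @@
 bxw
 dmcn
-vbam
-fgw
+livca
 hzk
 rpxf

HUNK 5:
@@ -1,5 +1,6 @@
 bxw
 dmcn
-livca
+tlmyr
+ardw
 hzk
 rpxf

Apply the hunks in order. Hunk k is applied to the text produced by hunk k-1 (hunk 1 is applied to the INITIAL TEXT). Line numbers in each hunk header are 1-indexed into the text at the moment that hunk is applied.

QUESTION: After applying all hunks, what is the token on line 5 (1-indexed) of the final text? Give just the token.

Hunk 1: at line 4 remove [xoylv] add [lwn,vlvc] -> 7 lines: bxw dmcn vbam gvjr lwn vlvc rpxf
Hunk 2: at line 3 remove [gvjr,lwn,vlvc] add [fgw,ajzqk] -> 6 lines: bxw dmcn vbam fgw ajzqk rpxf
Hunk 3: at line 4 remove [ajzqk] add [hzk] -> 6 lines: bxw dmcn vbam fgw hzk rpxf
Hunk 4: at line 1 remove [vbam,fgw] add [livca] -> 5 lines: bxw dmcn livca hzk rpxf
Hunk 5: at line 1 remove [livca] add [tlmyr,ardw] -> 6 lines: bxw dmcn tlmyr ardw hzk rpxf
Final line 5: hzk

Answer: hzk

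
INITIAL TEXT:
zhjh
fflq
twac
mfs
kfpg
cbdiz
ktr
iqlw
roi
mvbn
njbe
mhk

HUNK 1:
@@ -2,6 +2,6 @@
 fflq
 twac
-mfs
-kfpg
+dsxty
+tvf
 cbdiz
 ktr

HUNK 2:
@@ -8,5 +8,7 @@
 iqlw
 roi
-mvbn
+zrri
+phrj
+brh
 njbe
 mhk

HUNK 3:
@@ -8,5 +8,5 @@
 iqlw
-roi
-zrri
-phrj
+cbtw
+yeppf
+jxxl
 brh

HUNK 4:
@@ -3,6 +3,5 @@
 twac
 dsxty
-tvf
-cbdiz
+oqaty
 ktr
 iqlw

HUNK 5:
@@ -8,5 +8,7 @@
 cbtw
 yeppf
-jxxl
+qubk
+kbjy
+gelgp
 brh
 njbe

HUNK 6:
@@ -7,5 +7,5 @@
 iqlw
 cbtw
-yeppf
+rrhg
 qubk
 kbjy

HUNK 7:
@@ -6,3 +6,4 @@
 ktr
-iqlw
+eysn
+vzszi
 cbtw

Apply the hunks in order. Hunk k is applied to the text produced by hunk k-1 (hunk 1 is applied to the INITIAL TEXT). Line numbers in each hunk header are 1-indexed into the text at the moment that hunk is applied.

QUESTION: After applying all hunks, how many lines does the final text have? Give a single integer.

Answer: 16

Derivation:
Hunk 1: at line 2 remove [mfs,kfpg] add [dsxty,tvf] -> 12 lines: zhjh fflq twac dsxty tvf cbdiz ktr iqlw roi mvbn njbe mhk
Hunk 2: at line 8 remove [mvbn] add [zrri,phrj,brh] -> 14 lines: zhjh fflq twac dsxty tvf cbdiz ktr iqlw roi zrri phrj brh njbe mhk
Hunk 3: at line 8 remove [roi,zrri,phrj] add [cbtw,yeppf,jxxl] -> 14 lines: zhjh fflq twac dsxty tvf cbdiz ktr iqlw cbtw yeppf jxxl brh njbe mhk
Hunk 4: at line 3 remove [tvf,cbdiz] add [oqaty] -> 13 lines: zhjh fflq twac dsxty oqaty ktr iqlw cbtw yeppf jxxl brh njbe mhk
Hunk 5: at line 8 remove [jxxl] add [qubk,kbjy,gelgp] -> 15 lines: zhjh fflq twac dsxty oqaty ktr iqlw cbtw yeppf qubk kbjy gelgp brh njbe mhk
Hunk 6: at line 7 remove [yeppf] add [rrhg] -> 15 lines: zhjh fflq twac dsxty oqaty ktr iqlw cbtw rrhg qubk kbjy gelgp brh njbe mhk
Hunk 7: at line 6 remove [iqlw] add [eysn,vzszi] -> 16 lines: zhjh fflq twac dsxty oqaty ktr eysn vzszi cbtw rrhg qubk kbjy gelgp brh njbe mhk
Final line count: 16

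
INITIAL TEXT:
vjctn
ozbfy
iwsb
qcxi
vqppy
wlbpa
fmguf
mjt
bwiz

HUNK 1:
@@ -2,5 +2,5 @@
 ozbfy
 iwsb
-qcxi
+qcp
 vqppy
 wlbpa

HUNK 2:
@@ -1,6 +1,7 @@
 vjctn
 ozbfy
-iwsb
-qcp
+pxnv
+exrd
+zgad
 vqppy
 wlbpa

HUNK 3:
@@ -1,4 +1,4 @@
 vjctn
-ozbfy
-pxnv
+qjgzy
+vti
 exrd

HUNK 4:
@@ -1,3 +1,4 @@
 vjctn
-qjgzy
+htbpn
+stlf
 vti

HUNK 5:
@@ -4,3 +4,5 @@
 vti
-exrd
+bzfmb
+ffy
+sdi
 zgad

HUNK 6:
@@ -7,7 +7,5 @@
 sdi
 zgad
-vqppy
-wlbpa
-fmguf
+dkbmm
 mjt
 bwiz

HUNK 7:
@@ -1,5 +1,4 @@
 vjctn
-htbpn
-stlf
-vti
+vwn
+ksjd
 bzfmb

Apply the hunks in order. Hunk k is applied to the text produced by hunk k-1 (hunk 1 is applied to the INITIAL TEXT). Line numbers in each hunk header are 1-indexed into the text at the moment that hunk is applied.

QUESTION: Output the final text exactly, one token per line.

Answer: vjctn
vwn
ksjd
bzfmb
ffy
sdi
zgad
dkbmm
mjt
bwiz

Derivation:
Hunk 1: at line 2 remove [qcxi] add [qcp] -> 9 lines: vjctn ozbfy iwsb qcp vqppy wlbpa fmguf mjt bwiz
Hunk 2: at line 1 remove [iwsb,qcp] add [pxnv,exrd,zgad] -> 10 lines: vjctn ozbfy pxnv exrd zgad vqppy wlbpa fmguf mjt bwiz
Hunk 3: at line 1 remove [ozbfy,pxnv] add [qjgzy,vti] -> 10 lines: vjctn qjgzy vti exrd zgad vqppy wlbpa fmguf mjt bwiz
Hunk 4: at line 1 remove [qjgzy] add [htbpn,stlf] -> 11 lines: vjctn htbpn stlf vti exrd zgad vqppy wlbpa fmguf mjt bwiz
Hunk 5: at line 4 remove [exrd] add [bzfmb,ffy,sdi] -> 13 lines: vjctn htbpn stlf vti bzfmb ffy sdi zgad vqppy wlbpa fmguf mjt bwiz
Hunk 6: at line 7 remove [vqppy,wlbpa,fmguf] add [dkbmm] -> 11 lines: vjctn htbpn stlf vti bzfmb ffy sdi zgad dkbmm mjt bwiz
Hunk 7: at line 1 remove [htbpn,stlf,vti] add [vwn,ksjd] -> 10 lines: vjctn vwn ksjd bzfmb ffy sdi zgad dkbmm mjt bwiz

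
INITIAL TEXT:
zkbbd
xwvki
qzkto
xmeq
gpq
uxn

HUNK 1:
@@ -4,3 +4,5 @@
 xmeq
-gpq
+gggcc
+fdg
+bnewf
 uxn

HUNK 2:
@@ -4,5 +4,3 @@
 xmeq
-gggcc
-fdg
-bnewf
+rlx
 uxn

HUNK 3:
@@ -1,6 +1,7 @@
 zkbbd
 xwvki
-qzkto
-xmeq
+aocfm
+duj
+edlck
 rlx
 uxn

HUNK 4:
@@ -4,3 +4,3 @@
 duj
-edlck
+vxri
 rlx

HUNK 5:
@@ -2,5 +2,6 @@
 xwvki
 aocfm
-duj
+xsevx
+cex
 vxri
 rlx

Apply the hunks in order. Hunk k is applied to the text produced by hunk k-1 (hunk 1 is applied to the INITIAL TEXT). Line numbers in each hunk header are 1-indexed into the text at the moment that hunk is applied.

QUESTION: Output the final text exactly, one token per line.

Hunk 1: at line 4 remove [gpq] add [gggcc,fdg,bnewf] -> 8 lines: zkbbd xwvki qzkto xmeq gggcc fdg bnewf uxn
Hunk 2: at line 4 remove [gggcc,fdg,bnewf] add [rlx] -> 6 lines: zkbbd xwvki qzkto xmeq rlx uxn
Hunk 3: at line 1 remove [qzkto,xmeq] add [aocfm,duj,edlck] -> 7 lines: zkbbd xwvki aocfm duj edlck rlx uxn
Hunk 4: at line 4 remove [edlck] add [vxri] -> 7 lines: zkbbd xwvki aocfm duj vxri rlx uxn
Hunk 5: at line 2 remove [duj] add [xsevx,cex] -> 8 lines: zkbbd xwvki aocfm xsevx cex vxri rlx uxn

Answer: zkbbd
xwvki
aocfm
xsevx
cex
vxri
rlx
uxn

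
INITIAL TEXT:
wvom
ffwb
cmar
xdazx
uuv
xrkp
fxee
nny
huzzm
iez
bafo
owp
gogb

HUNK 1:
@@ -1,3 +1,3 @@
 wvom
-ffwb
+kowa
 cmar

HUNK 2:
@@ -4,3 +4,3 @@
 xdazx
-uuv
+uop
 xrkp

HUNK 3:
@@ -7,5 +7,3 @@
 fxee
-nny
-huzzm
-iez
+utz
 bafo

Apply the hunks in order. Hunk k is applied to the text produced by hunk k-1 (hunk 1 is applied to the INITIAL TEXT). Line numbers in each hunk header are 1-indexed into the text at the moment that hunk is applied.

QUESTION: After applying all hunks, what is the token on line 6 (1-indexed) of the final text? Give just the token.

Answer: xrkp

Derivation:
Hunk 1: at line 1 remove [ffwb] add [kowa] -> 13 lines: wvom kowa cmar xdazx uuv xrkp fxee nny huzzm iez bafo owp gogb
Hunk 2: at line 4 remove [uuv] add [uop] -> 13 lines: wvom kowa cmar xdazx uop xrkp fxee nny huzzm iez bafo owp gogb
Hunk 3: at line 7 remove [nny,huzzm,iez] add [utz] -> 11 lines: wvom kowa cmar xdazx uop xrkp fxee utz bafo owp gogb
Final line 6: xrkp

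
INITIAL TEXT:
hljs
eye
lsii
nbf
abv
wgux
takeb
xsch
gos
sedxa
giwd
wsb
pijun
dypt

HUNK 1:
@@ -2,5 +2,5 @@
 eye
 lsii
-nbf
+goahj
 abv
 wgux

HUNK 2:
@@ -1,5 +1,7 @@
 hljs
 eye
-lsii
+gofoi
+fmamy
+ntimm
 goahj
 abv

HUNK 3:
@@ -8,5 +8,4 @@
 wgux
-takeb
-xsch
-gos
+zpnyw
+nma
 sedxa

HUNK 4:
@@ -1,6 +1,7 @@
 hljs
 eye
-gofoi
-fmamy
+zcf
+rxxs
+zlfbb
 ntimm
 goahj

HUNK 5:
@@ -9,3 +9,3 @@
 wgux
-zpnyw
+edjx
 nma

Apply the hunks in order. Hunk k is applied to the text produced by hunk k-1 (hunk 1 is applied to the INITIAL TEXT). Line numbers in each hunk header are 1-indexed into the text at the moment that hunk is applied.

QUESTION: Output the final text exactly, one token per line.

Answer: hljs
eye
zcf
rxxs
zlfbb
ntimm
goahj
abv
wgux
edjx
nma
sedxa
giwd
wsb
pijun
dypt

Derivation:
Hunk 1: at line 2 remove [nbf] add [goahj] -> 14 lines: hljs eye lsii goahj abv wgux takeb xsch gos sedxa giwd wsb pijun dypt
Hunk 2: at line 1 remove [lsii] add [gofoi,fmamy,ntimm] -> 16 lines: hljs eye gofoi fmamy ntimm goahj abv wgux takeb xsch gos sedxa giwd wsb pijun dypt
Hunk 3: at line 8 remove [takeb,xsch,gos] add [zpnyw,nma] -> 15 lines: hljs eye gofoi fmamy ntimm goahj abv wgux zpnyw nma sedxa giwd wsb pijun dypt
Hunk 4: at line 1 remove [gofoi,fmamy] add [zcf,rxxs,zlfbb] -> 16 lines: hljs eye zcf rxxs zlfbb ntimm goahj abv wgux zpnyw nma sedxa giwd wsb pijun dypt
Hunk 5: at line 9 remove [zpnyw] add [edjx] -> 16 lines: hljs eye zcf rxxs zlfbb ntimm goahj abv wgux edjx nma sedxa giwd wsb pijun dypt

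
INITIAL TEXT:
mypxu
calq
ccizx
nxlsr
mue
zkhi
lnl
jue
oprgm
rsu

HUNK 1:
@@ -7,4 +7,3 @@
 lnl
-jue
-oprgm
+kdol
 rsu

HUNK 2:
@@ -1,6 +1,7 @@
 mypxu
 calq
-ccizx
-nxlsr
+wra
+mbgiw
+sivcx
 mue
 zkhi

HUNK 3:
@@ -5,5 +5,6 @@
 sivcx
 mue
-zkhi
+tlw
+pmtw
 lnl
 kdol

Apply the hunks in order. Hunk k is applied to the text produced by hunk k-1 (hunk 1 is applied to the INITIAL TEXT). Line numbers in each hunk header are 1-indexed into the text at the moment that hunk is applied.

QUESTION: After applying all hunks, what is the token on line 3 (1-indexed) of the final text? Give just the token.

Answer: wra

Derivation:
Hunk 1: at line 7 remove [jue,oprgm] add [kdol] -> 9 lines: mypxu calq ccizx nxlsr mue zkhi lnl kdol rsu
Hunk 2: at line 1 remove [ccizx,nxlsr] add [wra,mbgiw,sivcx] -> 10 lines: mypxu calq wra mbgiw sivcx mue zkhi lnl kdol rsu
Hunk 3: at line 5 remove [zkhi] add [tlw,pmtw] -> 11 lines: mypxu calq wra mbgiw sivcx mue tlw pmtw lnl kdol rsu
Final line 3: wra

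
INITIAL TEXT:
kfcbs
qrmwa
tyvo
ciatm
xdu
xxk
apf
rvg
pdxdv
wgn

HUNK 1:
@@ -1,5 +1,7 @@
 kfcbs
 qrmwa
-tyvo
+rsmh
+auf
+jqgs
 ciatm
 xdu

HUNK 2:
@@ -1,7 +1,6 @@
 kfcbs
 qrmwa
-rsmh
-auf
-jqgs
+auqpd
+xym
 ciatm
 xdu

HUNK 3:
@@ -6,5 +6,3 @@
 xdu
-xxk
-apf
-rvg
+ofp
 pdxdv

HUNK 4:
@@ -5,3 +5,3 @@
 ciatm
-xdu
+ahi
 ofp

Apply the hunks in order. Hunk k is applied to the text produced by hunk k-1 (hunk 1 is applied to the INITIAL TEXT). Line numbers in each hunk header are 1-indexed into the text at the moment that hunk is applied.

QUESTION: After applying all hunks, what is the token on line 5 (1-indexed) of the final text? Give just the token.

Answer: ciatm

Derivation:
Hunk 1: at line 1 remove [tyvo] add [rsmh,auf,jqgs] -> 12 lines: kfcbs qrmwa rsmh auf jqgs ciatm xdu xxk apf rvg pdxdv wgn
Hunk 2: at line 1 remove [rsmh,auf,jqgs] add [auqpd,xym] -> 11 lines: kfcbs qrmwa auqpd xym ciatm xdu xxk apf rvg pdxdv wgn
Hunk 3: at line 6 remove [xxk,apf,rvg] add [ofp] -> 9 lines: kfcbs qrmwa auqpd xym ciatm xdu ofp pdxdv wgn
Hunk 4: at line 5 remove [xdu] add [ahi] -> 9 lines: kfcbs qrmwa auqpd xym ciatm ahi ofp pdxdv wgn
Final line 5: ciatm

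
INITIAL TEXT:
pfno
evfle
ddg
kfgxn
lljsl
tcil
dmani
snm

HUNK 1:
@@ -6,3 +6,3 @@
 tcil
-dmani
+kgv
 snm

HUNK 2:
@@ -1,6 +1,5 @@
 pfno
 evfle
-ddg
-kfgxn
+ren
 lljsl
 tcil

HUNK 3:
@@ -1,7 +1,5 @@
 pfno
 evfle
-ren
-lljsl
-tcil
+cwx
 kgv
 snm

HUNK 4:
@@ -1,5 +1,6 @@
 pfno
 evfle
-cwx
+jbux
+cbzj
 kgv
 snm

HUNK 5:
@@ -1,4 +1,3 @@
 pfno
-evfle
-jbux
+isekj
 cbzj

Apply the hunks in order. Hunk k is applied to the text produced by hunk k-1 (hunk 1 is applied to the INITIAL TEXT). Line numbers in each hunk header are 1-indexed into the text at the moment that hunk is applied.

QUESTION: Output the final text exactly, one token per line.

Answer: pfno
isekj
cbzj
kgv
snm

Derivation:
Hunk 1: at line 6 remove [dmani] add [kgv] -> 8 lines: pfno evfle ddg kfgxn lljsl tcil kgv snm
Hunk 2: at line 1 remove [ddg,kfgxn] add [ren] -> 7 lines: pfno evfle ren lljsl tcil kgv snm
Hunk 3: at line 1 remove [ren,lljsl,tcil] add [cwx] -> 5 lines: pfno evfle cwx kgv snm
Hunk 4: at line 1 remove [cwx] add [jbux,cbzj] -> 6 lines: pfno evfle jbux cbzj kgv snm
Hunk 5: at line 1 remove [evfle,jbux] add [isekj] -> 5 lines: pfno isekj cbzj kgv snm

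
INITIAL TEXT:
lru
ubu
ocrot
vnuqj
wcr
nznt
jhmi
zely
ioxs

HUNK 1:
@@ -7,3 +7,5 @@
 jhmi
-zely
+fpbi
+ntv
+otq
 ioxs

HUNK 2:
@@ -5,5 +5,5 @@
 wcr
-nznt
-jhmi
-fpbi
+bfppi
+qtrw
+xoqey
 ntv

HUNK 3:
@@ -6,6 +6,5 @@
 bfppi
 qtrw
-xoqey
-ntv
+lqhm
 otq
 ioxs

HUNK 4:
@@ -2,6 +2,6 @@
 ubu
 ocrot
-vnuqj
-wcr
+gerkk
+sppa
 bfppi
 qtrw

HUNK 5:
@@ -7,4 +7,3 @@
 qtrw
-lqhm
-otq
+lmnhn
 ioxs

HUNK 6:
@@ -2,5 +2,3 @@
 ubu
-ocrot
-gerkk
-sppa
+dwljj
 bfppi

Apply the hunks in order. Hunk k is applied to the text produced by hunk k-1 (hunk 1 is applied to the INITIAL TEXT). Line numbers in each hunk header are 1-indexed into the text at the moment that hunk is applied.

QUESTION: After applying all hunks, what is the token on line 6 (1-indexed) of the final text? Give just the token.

Hunk 1: at line 7 remove [zely] add [fpbi,ntv,otq] -> 11 lines: lru ubu ocrot vnuqj wcr nznt jhmi fpbi ntv otq ioxs
Hunk 2: at line 5 remove [nznt,jhmi,fpbi] add [bfppi,qtrw,xoqey] -> 11 lines: lru ubu ocrot vnuqj wcr bfppi qtrw xoqey ntv otq ioxs
Hunk 3: at line 6 remove [xoqey,ntv] add [lqhm] -> 10 lines: lru ubu ocrot vnuqj wcr bfppi qtrw lqhm otq ioxs
Hunk 4: at line 2 remove [vnuqj,wcr] add [gerkk,sppa] -> 10 lines: lru ubu ocrot gerkk sppa bfppi qtrw lqhm otq ioxs
Hunk 5: at line 7 remove [lqhm,otq] add [lmnhn] -> 9 lines: lru ubu ocrot gerkk sppa bfppi qtrw lmnhn ioxs
Hunk 6: at line 2 remove [ocrot,gerkk,sppa] add [dwljj] -> 7 lines: lru ubu dwljj bfppi qtrw lmnhn ioxs
Final line 6: lmnhn

Answer: lmnhn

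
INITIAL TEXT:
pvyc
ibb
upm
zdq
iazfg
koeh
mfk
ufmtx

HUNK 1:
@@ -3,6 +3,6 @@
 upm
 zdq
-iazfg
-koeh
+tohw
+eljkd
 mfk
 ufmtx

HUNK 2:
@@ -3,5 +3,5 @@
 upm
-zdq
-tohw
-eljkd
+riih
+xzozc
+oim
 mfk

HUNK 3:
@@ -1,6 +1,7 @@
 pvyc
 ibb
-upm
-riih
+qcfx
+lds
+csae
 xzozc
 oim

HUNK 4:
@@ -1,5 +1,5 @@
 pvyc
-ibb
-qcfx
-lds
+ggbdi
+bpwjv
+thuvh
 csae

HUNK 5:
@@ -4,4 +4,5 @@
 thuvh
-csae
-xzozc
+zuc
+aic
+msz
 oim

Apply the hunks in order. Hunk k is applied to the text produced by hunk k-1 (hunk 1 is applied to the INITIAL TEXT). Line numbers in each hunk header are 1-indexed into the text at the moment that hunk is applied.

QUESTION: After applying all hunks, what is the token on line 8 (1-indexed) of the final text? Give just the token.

Answer: oim

Derivation:
Hunk 1: at line 3 remove [iazfg,koeh] add [tohw,eljkd] -> 8 lines: pvyc ibb upm zdq tohw eljkd mfk ufmtx
Hunk 2: at line 3 remove [zdq,tohw,eljkd] add [riih,xzozc,oim] -> 8 lines: pvyc ibb upm riih xzozc oim mfk ufmtx
Hunk 3: at line 1 remove [upm,riih] add [qcfx,lds,csae] -> 9 lines: pvyc ibb qcfx lds csae xzozc oim mfk ufmtx
Hunk 4: at line 1 remove [ibb,qcfx,lds] add [ggbdi,bpwjv,thuvh] -> 9 lines: pvyc ggbdi bpwjv thuvh csae xzozc oim mfk ufmtx
Hunk 5: at line 4 remove [csae,xzozc] add [zuc,aic,msz] -> 10 lines: pvyc ggbdi bpwjv thuvh zuc aic msz oim mfk ufmtx
Final line 8: oim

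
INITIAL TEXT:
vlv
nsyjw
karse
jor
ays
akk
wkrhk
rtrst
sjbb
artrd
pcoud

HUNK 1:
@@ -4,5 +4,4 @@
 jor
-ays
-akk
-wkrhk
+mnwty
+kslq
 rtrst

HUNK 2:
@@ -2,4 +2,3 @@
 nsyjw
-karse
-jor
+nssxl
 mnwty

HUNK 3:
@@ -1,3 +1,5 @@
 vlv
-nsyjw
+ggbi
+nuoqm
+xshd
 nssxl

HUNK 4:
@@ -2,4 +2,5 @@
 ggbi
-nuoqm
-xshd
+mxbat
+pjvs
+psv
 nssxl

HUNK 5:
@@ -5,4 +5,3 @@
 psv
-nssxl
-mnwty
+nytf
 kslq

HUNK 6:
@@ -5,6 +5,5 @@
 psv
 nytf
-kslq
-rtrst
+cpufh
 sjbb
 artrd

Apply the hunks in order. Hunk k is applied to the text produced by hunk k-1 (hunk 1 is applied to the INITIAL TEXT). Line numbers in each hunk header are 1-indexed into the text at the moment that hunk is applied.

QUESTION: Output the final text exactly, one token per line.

Hunk 1: at line 4 remove [ays,akk,wkrhk] add [mnwty,kslq] -> 10 lines: vlv nsyjw karse jor mnwty kslq rtrst sjbb artrd pcoud
Hunk 2: at line 2 remove [karse,jor] add [nssxl] -> 9 lines: vlv nsyjw nssxl mnwty kslq rtrst sjbb artrd pcoud
Hunk 3: at line 1 remove [nsyjw] add [ggbi,nuoqm,xshd] -> 11 lines: vlv ggbi nuoqm xshd nssxl mnwty kslq rtrst sjbb artrd pcoud
Hunk 4: at line 2 remove [nuoqm,xshd] add [mxbat,pjvs,psv] -> 12 lines: vlv ggbi mxbat pjvs psv nssxl mnwty kslq rtrst sjbb artrd pcoud
Hunk 5: at line 5 remove [nssxl,mnwty] add [nytf] -> 11 lines: vlv ggbi mxbat pjvs psv nytf kslq rtrst sjbb artrd pcoud
Hunk 6: at line 5 remove [kslq,rtrst] add [cpufh] -> 10 lines: vlv ggbi mxbat pjvs psv nytf cpufh sjbb artrd pcoud

Answer: vlv
ggbi
mxbat
pjvs
psv
nytf
cpufh
sjbb
artrd
pcoud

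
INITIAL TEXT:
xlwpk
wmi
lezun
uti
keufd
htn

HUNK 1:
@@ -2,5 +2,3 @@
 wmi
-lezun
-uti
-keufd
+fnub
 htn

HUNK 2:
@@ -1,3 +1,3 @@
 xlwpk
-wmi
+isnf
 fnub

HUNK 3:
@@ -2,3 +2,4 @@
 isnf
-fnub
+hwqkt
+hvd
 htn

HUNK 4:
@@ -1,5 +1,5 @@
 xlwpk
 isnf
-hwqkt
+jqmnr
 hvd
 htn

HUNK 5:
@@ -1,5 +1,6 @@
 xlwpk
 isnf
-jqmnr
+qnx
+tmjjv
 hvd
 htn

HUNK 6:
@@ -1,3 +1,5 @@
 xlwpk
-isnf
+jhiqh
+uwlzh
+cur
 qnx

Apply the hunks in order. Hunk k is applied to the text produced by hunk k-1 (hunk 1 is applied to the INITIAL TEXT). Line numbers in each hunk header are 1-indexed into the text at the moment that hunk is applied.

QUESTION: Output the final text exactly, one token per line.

Hunk 1: at line 2 remove [lezun,uti,keufd] add [fnub] -> 4 lines: xlwpk wmi fnub htn
Hunk 2: at line 1 remove [wmi] add [isnf] -> 4 lines: xlwpk isnf fnub htn
Hunk 3: at line 2 remove [fnub] add [hwqkt,hvd] -> 5 lines: xlwpk isnf hwqkt hvd htn
Hunk 4: at line 1 remove [hwqkt] add [jqmnr] -> 5 lines: xlwpk isnf jqmnr hvd htn
Hunk 5: at line 1 remove [jqmnr] add [qnx,tmjjv] -> 6 lines: xlwpk isnf qnx tmjjv hvd htn
Hunk 6: at line 1 remove [isnf] add [jhiqh,uwlzh,cur] -> 8 lines: xlwpk jhiqh uwlzh cur qnx tmjjv hvd htn

Answer: xlwpk
jhiqh
uwlzh
cur
qnx
tmjjv
hvd
htn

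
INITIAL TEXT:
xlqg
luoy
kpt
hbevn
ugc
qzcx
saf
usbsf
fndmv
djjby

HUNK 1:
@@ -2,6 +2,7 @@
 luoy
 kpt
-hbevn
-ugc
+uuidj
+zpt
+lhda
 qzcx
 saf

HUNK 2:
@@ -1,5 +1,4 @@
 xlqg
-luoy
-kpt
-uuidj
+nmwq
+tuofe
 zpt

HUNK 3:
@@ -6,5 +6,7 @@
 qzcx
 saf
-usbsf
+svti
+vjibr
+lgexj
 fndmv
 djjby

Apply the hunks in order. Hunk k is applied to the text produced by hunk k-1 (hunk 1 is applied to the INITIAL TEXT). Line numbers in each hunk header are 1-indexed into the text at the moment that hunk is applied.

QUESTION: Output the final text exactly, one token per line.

Answer: xlqg
nmwq
tuofe
zpt
lhda
qzcx
saf
svti
vjibr
lgexj
fndmv
djjby

Derivation:
Hunk 1: at line 2 remove [hbevn,ugc] add [uuidj,zpt,lhda] -> 11 lines: xlqg luoy kpt uuidj zpt lhda qzcx saf usbsf fndmv djjby
Hunk 2: at line 1 remove [luoy,kpt,uuidj] add [nmwq,tuofe] -> 10 lines: xlqg nmwq tuofe zpt lhda qzcx saf usbsf fndmv djjby
Hunk 3: at line 6 remove [usbsf] add [svti,vjibr,lgexj] -> 12 lines: xlqg nmwq tuofe zpt lhda qzcx saf svti vjibr lgexj fndmv djjby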